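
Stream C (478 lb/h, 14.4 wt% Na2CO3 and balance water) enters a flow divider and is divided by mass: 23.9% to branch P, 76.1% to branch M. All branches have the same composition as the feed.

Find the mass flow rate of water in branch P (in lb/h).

Branch P total = 0.239×478 = 114.24 lb/h.
water in P = 0.856×114.24 = 97.791 lb/h.

97.79 lb/h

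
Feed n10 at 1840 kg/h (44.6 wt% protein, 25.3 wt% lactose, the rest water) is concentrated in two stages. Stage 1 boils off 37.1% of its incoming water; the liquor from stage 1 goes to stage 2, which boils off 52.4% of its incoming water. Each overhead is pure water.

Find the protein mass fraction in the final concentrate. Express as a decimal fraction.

water in feed = 1840×0.301 = 553.84 kg/h.
After stage 1: water left = (1−0.371)×553.84 = 348.37; stream total = 1634.5 kg/h.
After stage 2: water left = (1−0.524)×348.37 = 165.82; final concentrate = 1452 kg/h.
protein fraction = 820.64/1452 = 0.565.

0.565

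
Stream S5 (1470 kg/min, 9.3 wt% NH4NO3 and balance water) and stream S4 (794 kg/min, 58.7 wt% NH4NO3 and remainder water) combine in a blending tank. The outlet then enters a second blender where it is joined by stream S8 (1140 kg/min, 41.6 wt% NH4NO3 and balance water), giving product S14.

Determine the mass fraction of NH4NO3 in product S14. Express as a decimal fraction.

Overall, product flow = 3404 kg/min.
NH4NO3 in = 1470×0.093 + 794×0.587 + 1140×0.416 = 1077 kg/min.
NH4NO3 fraction in S14 = 0.316.

0.316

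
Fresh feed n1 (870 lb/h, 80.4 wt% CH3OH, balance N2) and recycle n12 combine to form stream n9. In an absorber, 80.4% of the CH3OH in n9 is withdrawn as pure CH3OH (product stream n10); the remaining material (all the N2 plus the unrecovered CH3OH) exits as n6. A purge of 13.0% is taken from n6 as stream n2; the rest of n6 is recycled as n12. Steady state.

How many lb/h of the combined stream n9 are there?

2155 lb/h

N2 enters only via n1 and leaves only via the purge: 870×0.196 = 0.130×(N2 in n6), and the absorber passes all N2, so N2 in n9 = N2 in n6 = 1311.7 lb/h.
CH3OH in n9: m_A = 870×0.804 + (1−0.130)·(1−0.804)·m_A, so m_A = 699.48/0.8295 = 843.28 lb/h.
n9 = 843.28 + 1311.7 = 2155 lb/h.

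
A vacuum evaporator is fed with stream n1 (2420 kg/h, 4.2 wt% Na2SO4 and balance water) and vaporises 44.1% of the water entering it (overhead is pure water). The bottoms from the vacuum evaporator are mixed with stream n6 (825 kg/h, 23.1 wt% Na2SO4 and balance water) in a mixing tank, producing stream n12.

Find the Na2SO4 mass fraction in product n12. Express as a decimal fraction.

0.131

Vapour removed = 0.441×0.958×2420 = 1022.4 kg/h; concentrate = 1397.6 kg/h.
Na2SO4 reaching the mixer = 101.64 (from concentrate) + 825×0.231 = 292.22 kg/h.
Product flow = 1397.6 + 825 = 2222.6 kg/h; Na2SO4 fraction = 0.131.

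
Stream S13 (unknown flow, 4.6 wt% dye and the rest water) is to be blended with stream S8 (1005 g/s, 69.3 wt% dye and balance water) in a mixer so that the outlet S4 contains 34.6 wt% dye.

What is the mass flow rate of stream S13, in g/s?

1162 g/s

Let S13 be the unknown flow. Total out = 1005 + S13.
dye balance: 696.46 + 0.046·S13 = 0.346·(1005 + S13)
(0.046 − 0.346)·S13 = 0.346×1005 − 696.46 = -348.73
S13 = -348.73 / -0.300 = 1162.4 g/s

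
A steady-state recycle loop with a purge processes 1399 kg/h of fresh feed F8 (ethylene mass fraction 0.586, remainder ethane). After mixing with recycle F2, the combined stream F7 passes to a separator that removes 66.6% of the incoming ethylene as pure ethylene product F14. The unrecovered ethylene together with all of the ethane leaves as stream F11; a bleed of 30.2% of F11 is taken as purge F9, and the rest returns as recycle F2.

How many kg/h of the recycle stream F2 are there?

1588 kg/h

ethane enters only via F8 and leaves only via the purge: 1399×0.414 = 0.302×(ethane in F11), and the separator passes all ethane, so ethane in F7 = ethane in F11 = 1917.8 kg/h.
ethylene in F7: m_A = 1399×0.586 + (1−0.302)·(1−0.666)·m_A, so m_A = 819.81/0.7669 = 1069 kg/h.
F11 = (1−0.666)×1069 + 1917.8 = 2274.9 kg/h.
Recycle F2 = (1−0.302)×2274.9 = 1587.9 kg/h.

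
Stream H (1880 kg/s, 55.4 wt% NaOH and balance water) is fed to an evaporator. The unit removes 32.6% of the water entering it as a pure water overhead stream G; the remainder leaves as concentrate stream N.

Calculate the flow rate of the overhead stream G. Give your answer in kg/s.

water entering = 1880×0.446 = 838.48 kg/s; overhead removed = 0.326×838.48 = 273.34 kg/s.

273.3 kg/s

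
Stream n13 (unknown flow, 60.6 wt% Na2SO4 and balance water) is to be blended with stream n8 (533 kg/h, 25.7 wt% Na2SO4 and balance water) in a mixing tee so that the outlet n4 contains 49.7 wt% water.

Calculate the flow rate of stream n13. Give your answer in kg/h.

1273 kg/h

Let n13 be the unknown flow. Total out = 533 + n13.
water balance: 396.02 + 0.394·n13 = 0.497·(533 + n13)
(0.394 − 0.497)·n13 = 0.497×533 − 396.02 = -131.12
n13 = -131.12 / -0.103 = 1273 kg/h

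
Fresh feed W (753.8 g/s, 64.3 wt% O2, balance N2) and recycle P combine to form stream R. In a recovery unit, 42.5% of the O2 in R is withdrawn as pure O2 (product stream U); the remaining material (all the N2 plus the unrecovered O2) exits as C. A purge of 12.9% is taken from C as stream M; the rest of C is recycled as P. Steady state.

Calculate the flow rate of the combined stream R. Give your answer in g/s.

3057 g/s

N2 enters only via W and leaves only via the purge: 753.8×0.357 = 0.129×(N2 in C), and the recovery unit passes all N2, so N2 in R = N2 in C = 2086.1 g/s.
O2 in R: m_A = 753.8×0.643 + (1−0.129)·(1−0.425)·m_A, so m_A = 484.69/0.4992 = 970.99 g/s.
R = 970.99 + 2086.1 = 3057.1 g/s.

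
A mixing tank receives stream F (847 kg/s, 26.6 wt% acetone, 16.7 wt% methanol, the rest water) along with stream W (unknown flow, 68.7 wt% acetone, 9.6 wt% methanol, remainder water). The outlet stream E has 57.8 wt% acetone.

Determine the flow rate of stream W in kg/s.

2424 kg/s

Let W be the unknown flow. Total out = 847 + W.
acetone balance: 225.3 + 0.687·W = 0.578·(847 + W)
(0.687 − 0.578)·W = 0.578×847 − 225.3 = 264.26
W = 264.26 / 0.109 = 2424.4 kg/s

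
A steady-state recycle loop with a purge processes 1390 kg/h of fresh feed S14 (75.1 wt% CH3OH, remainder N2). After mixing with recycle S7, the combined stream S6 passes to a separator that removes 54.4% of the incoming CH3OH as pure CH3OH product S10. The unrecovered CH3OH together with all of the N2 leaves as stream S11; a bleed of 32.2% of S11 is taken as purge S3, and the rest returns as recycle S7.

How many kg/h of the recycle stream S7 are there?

1196 kg/h

N2 enters only via S14 and leaves only via the purge: 1390×0.249 = 0.322×(N2 in S11), and the separator passes all N2, so N2 in S6 = N2 in S11 = 1074.9 kg/h.
CH3OH in S6: m_A = 1390×0.751 + (1−0.322)·(1−0.544)·m_A, so m_A = 1043.9/0.6908 = 1511.1 kg/h.
S11 = (1−0.544)×1511.1 + 1074.9 = 1763.9 kg/h.
Recycle S7 = (1−0.322)×1763.9 = 1195.9 kg/h.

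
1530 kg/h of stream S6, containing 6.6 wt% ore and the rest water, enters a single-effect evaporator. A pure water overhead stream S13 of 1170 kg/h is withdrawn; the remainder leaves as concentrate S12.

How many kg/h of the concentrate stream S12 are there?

360 kg/h

Concentrate = 1530 − 1170 = 360 kg/h.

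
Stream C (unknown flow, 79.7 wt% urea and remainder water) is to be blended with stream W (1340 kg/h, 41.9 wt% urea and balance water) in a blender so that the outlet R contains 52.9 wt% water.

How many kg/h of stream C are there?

Let C be the unknown flow. Total out = 1340 + C.
water balance: 778.54 + 0.203·C = 0.529·(1340 + C)
(0.203 − 0.529)·C = 0.529×1340 − 778.54 = -69.68
C = -69.68 / -0.326 = 213.74 kg/h

213.7 kg/h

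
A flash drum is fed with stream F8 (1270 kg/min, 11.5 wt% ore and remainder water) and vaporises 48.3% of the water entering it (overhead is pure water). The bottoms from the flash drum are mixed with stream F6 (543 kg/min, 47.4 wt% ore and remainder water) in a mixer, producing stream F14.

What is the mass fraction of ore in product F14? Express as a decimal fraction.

0.318

Vapour removed = 0.483×0.885×1270 = 542.87 kg/min; concentrate = 727.13 kg/min.
ore reaching the mixer = 146.05 (from concentrate) + 543×0.474 = 403.43 kg/min.
Product flow = 727.13 + 543 = 1270.1 kg/min; ore fraction = 0.318.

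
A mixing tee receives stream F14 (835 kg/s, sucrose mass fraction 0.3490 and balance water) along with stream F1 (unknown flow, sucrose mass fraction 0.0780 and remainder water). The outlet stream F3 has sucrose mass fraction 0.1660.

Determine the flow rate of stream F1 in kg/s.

1736 kg/s

Let F1 be the unknown flow. Total out = 835 + F1.
sucrose balance: 291.41 + 0.078·F1 = 0.166·(835 + F1)
(0.078 − 0.166)·F1 = 0.166×835 − 291.41 = -152.8
F1 = -152.8 / -0.088 = 1736.4 kg/s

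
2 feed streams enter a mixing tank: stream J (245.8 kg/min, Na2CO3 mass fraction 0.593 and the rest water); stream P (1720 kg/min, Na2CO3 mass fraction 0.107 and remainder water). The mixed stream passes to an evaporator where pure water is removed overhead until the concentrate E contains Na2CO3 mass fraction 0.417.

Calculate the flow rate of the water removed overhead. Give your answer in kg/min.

Na2CO3 entering = 245.8×0.593 + 1720×0.107 = 329.8 kg/min.
All Na2CO3 reports to E, so E = 329.8/0.417 = 790.89 kg/min.
Total feed = 1965.8 kg/min; overhead = 1965.8 − 790.89 = 1174.9 kg/min.

1175 kg/min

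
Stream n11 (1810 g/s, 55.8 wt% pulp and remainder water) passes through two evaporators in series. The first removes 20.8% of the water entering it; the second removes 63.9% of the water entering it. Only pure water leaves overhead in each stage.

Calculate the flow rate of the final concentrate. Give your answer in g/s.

1239 g/s

water in feed = 1810×0.442 = 800.02 g/s.
After stage 1: water left = (1−0.208)×800.02 = 633.62; stream total = 1643.6 g/s.
After stage 2: water left = (1−0.639)×633.62 = 228.74; final concentrate = 1238.7 g/s.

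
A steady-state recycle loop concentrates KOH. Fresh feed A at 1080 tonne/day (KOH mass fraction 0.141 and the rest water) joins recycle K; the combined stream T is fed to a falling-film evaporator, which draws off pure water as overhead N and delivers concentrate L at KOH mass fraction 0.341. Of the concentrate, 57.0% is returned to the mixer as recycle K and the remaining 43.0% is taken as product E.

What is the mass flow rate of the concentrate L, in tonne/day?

Overall KOH balance (none leaves overhead): KOH in fresh feed = KOH in product, i.e. 1080×0.141 = (1−0.570)·L·0.341.
L = 152.28/(0.341×0.430) = 1038.5 tonne/day.

1039 tonne/day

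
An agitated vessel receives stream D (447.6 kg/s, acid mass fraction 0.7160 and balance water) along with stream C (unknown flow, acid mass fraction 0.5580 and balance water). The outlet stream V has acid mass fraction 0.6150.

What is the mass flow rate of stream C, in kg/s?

Let C be the unknown flow. Total out = 447.6 + C.
acid balance: 320.48 + 0.558·C = 0.615·(447.6 + C)
(0.558 − 0.615)·C = 0.615×447.6 − 320.48 = -45.208
C = -45.208 / -0.057 = 793.12 kg/s

793.1 kg/s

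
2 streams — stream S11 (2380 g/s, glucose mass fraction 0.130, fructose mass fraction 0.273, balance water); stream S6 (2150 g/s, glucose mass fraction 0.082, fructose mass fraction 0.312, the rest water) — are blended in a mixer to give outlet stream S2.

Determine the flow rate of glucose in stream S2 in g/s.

glucose out = glucose in = 2380×0.130 + 2150×0.082 = 485.7 g/s.

485.7 g/s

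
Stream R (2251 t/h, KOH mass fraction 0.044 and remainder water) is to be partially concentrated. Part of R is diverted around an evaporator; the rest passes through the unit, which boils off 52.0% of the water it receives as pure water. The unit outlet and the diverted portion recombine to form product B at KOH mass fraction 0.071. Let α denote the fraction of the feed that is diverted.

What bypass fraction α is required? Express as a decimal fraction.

All 2251×0.044 = 99.044 t/h of KOH reaches B, so B = 99.044/0.071 = 1395 t/h and vapour = 856.01 t/h.
The evaporator receives (1−α)·2251 of feed at 0.956 water and removes 0.520 of that water:
0.520×0.956×(1−α)×2251 = 856.01
(1−α) = 856.01/1119 = 0.7650;  α = 0.2350.

0.235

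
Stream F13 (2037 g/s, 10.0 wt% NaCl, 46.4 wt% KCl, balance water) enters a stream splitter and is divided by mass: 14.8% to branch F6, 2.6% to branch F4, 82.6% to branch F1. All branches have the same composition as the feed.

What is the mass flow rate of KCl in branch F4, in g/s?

24.57 g/s

Branch F4 total = 0.026×2037 = 52.962 g/s.
KCl in F4 = 0.464×52.962 = 24.574 g/s.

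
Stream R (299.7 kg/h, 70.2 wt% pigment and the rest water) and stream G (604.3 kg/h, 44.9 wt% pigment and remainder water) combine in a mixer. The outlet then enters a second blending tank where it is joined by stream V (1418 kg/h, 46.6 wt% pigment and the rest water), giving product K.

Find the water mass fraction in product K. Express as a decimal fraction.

0.5080

Overall, product flow = 2322 kg/h.
water in = 299.7×0.298 + 604.3×0.551 + 1418×0.534 = 1179.5 kg/h.
water fraction in K = 0.5080.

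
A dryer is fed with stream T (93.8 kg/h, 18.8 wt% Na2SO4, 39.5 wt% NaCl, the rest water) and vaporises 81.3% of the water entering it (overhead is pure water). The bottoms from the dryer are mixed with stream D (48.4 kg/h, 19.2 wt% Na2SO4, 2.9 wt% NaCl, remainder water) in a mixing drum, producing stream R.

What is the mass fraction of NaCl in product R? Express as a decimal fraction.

0.348

Vapour removed = 0.813×0.417×93.8 = 31.8 kg/h; concentrate = 62 kg/h.
NaCl reaching the mixer = 37.051 (from concentrate) + 48.4×0.029 = 38.455 kg/h.
Product flow = 62 + 48.4 = 110.4 kg/h; NaCl fraction = 0.348.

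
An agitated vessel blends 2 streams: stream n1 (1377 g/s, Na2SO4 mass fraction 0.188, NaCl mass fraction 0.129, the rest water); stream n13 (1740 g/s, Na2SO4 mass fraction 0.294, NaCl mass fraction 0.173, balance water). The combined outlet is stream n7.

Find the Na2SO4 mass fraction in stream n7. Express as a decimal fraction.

Total flow out = 1377 + 1740 = 3117 g/s.
Na2SO4 in = 1377×0.188 + 1740×0.294 = 770.44 g/s.
Na2SO4 mass fraction in n7 = 770.44/3117 = 0.247.

0.247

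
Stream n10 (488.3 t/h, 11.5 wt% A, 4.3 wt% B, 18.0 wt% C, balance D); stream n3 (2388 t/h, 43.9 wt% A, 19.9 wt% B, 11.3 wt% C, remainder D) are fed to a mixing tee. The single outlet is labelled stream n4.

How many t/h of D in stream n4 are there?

917.9 t/h

D out = D in = 488.3×0.662 + 2388×0.249 = 917.87 t/h.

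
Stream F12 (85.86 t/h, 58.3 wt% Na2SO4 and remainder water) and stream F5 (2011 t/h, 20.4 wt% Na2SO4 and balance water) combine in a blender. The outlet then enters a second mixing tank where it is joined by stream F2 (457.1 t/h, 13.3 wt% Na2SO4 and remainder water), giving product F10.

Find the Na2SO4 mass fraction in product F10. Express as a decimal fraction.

Overall, product flow = 2554 t/h.
Na2SO4 in = 85.86×0.583 + 2011×0.204 + 457.1×0.133 = 521.09 t/h.
Na2SO4 fraction in F10 = 0.2040.

0.2040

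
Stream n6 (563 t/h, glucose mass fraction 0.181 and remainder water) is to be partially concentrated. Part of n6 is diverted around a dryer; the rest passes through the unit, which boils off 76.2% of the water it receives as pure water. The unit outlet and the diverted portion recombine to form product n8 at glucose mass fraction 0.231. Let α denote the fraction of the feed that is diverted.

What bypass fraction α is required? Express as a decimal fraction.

All 563×0.181 = 101.9 t/h of glucose reaches n8, so n8 = 101.9/0.231 = 441.14 t/h and vapour = 121.86 t/h.
The evaporator receives (1−α)·563 of feed at 0.819 water and removes 0.762 of that water:
0.762×0.819×(1−α)×563 = 121.86
(1−α) = 121.86/351.36 = 0.3468;  α = 0.6532.

0.653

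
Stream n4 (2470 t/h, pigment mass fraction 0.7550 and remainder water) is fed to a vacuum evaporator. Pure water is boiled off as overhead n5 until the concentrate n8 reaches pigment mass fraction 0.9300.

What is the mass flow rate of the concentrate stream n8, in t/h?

2005 t/h

pigment is conserved: 2470×0.755 = 1864.8 t/h all reports to the concentrate.
Concentrate = 1864.8/(target fraction) = 2005.2 t/h.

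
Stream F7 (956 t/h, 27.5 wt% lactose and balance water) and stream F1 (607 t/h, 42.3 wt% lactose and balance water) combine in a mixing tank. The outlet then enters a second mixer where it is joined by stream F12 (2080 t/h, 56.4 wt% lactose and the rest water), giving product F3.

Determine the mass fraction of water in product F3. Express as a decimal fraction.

0.535

Overall, product flow = 3643 t/h.
water in = 956×0.725 + 607×0.577 + 2080×0.436 = 1950.2 t/h.
water fraction in F3 = 0.535.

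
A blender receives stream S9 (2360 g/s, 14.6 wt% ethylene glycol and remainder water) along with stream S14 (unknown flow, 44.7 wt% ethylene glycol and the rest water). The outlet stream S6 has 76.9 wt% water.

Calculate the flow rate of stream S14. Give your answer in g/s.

928.7 g/s

Let S14 be the unknown flow. Total out = 2360 + S14.
water balance: 2015.4 + 0.553·S14 = 0.769·(2360 + S14)
(0.553 − 0.769)·S14 = 0.769×2360 − 2015.4 = -200.6
S14 = -200.6 / -0.216 = 928.7 g/s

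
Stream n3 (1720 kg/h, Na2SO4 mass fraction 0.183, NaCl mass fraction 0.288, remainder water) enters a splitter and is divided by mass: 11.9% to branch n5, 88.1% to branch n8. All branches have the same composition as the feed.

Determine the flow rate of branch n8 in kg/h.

Branch n8 flow = 0.881×1720 = 1515.3 kg/h.

1515 kg/h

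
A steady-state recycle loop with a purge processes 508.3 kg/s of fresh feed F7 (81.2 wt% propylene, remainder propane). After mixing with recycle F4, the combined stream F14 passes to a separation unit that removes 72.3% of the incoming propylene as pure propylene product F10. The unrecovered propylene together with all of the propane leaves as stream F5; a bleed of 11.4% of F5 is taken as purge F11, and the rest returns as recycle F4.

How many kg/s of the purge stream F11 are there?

112.8 kg/s

propane enters only via F7 and leaves only via the purge: 508.3×0.188 = 0.114×(propane in F5), and the separation unit passes all propane, so propane in F14 = propane in F5 = 838.25 kg/s.
propylene in F14: m_A = 508.3×0.812 + (1−0.114)·(1−0.723)·m_A, so m_A = 412.74/0.7546 = 546.98 kg/s.
F5 = (1−0.723)×546.98 + 838.25 = 989.76 kg/s.
Purge F11 = 0.114×989.76 = 112.83 kg/s.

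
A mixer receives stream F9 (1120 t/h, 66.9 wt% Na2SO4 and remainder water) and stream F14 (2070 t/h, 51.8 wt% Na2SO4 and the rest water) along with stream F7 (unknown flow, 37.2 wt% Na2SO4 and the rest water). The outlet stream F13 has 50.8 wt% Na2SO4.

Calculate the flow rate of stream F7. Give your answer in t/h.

1478 t/h

Let F7 be the unknown flow. Total out = 3190 + F7.
Na2SO4 balance: 1821.5 + 0.372·F7 = 0.508·(3190 + F7)
(0.372 − 0.508)·F7 = 0.508×3190 − 1821.5 = -201.02
F7 = -201.02 / -0.136 = 1478.1 t/h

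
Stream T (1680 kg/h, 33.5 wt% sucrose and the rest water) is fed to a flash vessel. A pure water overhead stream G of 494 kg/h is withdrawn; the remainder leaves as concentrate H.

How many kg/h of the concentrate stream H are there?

1186 kg/h

Concentrate = 1680 − 494 = 1186 kg/h.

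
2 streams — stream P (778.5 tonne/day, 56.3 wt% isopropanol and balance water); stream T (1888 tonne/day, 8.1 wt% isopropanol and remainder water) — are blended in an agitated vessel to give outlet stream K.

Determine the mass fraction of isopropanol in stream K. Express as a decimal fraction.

Total flow out = 778.5 + 1888 = 2666.5 tonne/day.
isopropanol in = 778.5×0.563 + 1888×0.081 = 591.22 tonne/day.
isopropanol mass fraction in K = 591.22/2666.5 = 0.2217.

0.2217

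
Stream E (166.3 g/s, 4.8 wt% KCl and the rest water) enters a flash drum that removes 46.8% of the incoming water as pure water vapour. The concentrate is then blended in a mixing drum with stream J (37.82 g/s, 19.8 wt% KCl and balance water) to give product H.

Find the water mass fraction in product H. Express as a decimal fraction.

Vapour removed = 0.468×0.952×166.3 = 74.093 g/s; concentrate = 92.207 g/s.
water reaching the mixer = 84.225 (from concentrate) + 37.82×0.802 = 114.56 g/s.
Product flow = 92.207 + 37.82 = 130.03 g/s; water fraction = 0.881.

0.881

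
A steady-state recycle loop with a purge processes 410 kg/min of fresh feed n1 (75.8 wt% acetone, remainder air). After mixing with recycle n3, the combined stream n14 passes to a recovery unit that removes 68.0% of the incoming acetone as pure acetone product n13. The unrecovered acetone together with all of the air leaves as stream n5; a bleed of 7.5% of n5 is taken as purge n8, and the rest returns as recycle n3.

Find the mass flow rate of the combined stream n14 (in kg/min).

air enters only via n1 and leaves only via the purge: 410×0.242 = 0.075×(air in n5), and the recovery unit passes all air, so air in n14 = air in n5 = 1322.9 kg/min.
acetone in n14: m_A = 410×0.758 + (1−0.075)·(1−0.680)·m_A, so m_A = 310.78/0.7040 = 441.45 kg/min.
n14 = 441.45 + 1322.9 = 1764.4 kg/min.

1764 kg/min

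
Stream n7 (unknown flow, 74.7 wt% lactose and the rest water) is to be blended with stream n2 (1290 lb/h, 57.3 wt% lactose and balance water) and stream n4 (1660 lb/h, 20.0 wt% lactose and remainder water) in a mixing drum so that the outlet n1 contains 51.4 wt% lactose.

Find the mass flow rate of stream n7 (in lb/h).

Let n7 be the unknown flow. Total out = 2950 + n7.
lactose balance: 1071.2 + 0.747·n7 = 0.514·(2950 + n7)
(0.747 − 0.514)·n7 = 0.514×2950 − 1071.2 = 445.13
n7 = 445.13 / 0.233 = 1910.4 lb/h

1910 lb/h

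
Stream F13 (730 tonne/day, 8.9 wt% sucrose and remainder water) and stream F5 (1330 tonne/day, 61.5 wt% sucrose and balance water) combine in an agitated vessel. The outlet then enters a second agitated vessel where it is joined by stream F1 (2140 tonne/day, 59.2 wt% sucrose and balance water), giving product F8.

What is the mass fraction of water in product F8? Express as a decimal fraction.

Overall, product flow = 4200 tonne/day.
water in = 730×0.911 + 1330×0.385 + 2140×0.408 = 2050.2 tonne/day.
water fraction in F8 = 0.488.

0.488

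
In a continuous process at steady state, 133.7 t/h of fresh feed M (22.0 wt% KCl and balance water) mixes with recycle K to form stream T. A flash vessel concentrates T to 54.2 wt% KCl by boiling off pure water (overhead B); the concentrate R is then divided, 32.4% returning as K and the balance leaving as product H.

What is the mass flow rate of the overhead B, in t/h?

79.43 t/h

Overall KCl balance (none leaves overhead): KCl in fresh feed = KCl in product, i.e. 133.7×0.220 = (1−0.324)·R·0.542.
R = 29.414/(0.542×0.676) = 80.28 t/h.
Recycle K = 0.324×80.28 = 26.011 t/h.
Combined feed T = 133.7 + 26.011 = 159.71 t/h.
Overhead B = T − R = 159.71 − 80.28 = 79.431 t/h.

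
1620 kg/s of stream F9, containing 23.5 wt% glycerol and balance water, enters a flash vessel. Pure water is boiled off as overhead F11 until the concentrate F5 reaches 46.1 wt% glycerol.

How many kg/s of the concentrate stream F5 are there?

glycerol is conserved: 1620×0.235 = 380.7 kg/s all reports to the concentrate.
Concentrate = 380.7/(target fraction) = 825.81 kg/s.

825.8 kg/s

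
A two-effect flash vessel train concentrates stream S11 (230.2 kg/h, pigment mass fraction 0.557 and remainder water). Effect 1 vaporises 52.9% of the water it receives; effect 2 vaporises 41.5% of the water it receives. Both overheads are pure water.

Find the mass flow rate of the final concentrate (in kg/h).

water in feed = 230.2×0.443 = 101.98 kg/h.
After stage 1: water left = (1−0.529)×101.98 = 48.032; stream total = 176.25 kg/h.
After stage 2: water left = (1−0.415)×48.032 = 28.099; final concentrate = 156.32 kg/h.

156.3 kg/h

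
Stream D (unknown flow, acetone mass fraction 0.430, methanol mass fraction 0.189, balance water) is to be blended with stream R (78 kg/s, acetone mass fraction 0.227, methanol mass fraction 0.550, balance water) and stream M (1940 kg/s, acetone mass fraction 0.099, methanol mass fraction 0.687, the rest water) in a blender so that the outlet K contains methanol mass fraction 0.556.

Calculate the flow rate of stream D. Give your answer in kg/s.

691.2 kg/s

Let D be the unknown flow. Total out = 2018 + D.
methanol balance: 1375.7 + 0.189·D = 0.556·(2018 + D)
(0.189 − 0.556)·D = 0.556×2018 − 1375.7 = -253.67
D = -253.67 / -0.367 = 691.2 kg/s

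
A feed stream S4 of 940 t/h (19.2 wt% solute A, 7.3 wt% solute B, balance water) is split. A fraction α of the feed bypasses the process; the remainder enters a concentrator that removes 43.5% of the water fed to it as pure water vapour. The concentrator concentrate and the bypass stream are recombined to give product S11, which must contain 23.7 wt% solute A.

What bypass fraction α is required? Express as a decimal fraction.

0.406

All 940×0.192 = 180.48 t/h of solute A reaches S11, so S11 = 180.48/0.237 = 761.52 t/h and vapour = 178.48 t/h.
The evaporator receives (1−α)·940 of feed at 0.735 water and removes 0.435 of that water:
0.435×0.735×(1−α)×940 = 178.48
(1−α) = 178.48/300.54 = 0.5939;  α = 0.4061.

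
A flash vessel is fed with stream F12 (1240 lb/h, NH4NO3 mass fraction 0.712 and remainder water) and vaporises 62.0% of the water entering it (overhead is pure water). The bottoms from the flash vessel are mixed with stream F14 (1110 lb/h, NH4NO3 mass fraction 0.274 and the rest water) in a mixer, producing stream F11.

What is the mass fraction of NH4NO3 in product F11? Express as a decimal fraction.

Vapour removed = 0.620×0.288×1240 = 221.41 lb/h; concentrate = 1018.6 lb/h.
NH4NO3 reaching the mixer = 882.88 (from concentrate) + 1110×0.274 = 1187 lb/h.
Product flow = 1018.6 + 1110 = 2128.6 lb/h; NH4NO3 fraction = 0.558.

0.558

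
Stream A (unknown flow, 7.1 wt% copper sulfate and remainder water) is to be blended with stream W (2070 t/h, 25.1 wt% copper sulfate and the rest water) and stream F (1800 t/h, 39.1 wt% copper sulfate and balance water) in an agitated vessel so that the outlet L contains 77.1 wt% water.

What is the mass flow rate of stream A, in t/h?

2134 t/h

Let A be the unknown flow. Total out = 3870 + A.
water balance: 2646.6 + 0.929·A = 0.771·(3870 + A)
(0.929 − 0.771)·A = 0.771×3870 − 2646.6 = 337.14
A = 337.14 / 0.158 = 2133.8 t/h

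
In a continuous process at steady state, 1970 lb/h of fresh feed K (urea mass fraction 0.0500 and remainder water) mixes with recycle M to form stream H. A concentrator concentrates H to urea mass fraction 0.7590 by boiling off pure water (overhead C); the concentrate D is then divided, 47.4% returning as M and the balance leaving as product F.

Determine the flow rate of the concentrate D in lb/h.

Overall urea balance (none leaves overhead): urea in fresh feed = urea in product, i.e. 1970×0.050 = (1−0.474)·D·0.759.
D = 98.5/(0.759×0.526) = 246.72 lb/h.

246.7 lb/h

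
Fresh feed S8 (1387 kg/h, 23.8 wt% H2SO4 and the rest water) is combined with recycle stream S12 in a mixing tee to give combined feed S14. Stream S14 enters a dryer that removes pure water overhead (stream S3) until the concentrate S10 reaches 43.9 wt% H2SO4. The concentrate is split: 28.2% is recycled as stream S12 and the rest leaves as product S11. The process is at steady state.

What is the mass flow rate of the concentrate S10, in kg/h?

Overall H2SO4 balance (none leaves overhead): H2SO4 in fresh feed = H2SO4 in product, i.e. 1387×0.238 = (1−0.282)·S10·0.439.
S10 = 330.11/(0.439×0.718) = 1047.3 kg/h.

1047 kg/h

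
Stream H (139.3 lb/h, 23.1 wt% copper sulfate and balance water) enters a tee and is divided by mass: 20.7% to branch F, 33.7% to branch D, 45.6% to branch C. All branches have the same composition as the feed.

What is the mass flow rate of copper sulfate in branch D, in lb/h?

Branch D total = 0.337×139.3 = 46.944 lb/h.
copper sulfate in D = 0.231×46.944 = 10.844 lb/h.

10.84 lb/h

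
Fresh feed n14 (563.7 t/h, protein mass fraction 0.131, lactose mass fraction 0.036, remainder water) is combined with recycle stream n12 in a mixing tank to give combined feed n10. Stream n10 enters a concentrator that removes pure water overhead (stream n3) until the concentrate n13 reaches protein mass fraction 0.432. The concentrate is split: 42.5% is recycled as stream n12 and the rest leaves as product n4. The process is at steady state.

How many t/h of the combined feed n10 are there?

690 t/h

Overall protein balance (none leaves overhead): protein in fresh feed = protein in product, i.e. 563.7×0.131 = (1−0.425)·n13·0.432.
n13 = 73.845/(0.432×0.575) = 297.28 t/h.
Recycle n12 = 0.425×297.28 = 126.34 t/h.
Combined feed n10 = 563.7 + 126.34 = 690.04 t/h.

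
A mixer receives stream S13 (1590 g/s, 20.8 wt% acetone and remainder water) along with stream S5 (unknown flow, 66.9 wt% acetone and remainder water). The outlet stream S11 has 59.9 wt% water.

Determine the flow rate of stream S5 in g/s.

Let S5 be the unknown flow. Total out = 1590 + S5.
water balance: 1259.3 + 0.331·S5 = 0.599·(1590 + S5)
(0.331 − 0.599)·S5 = 0.599×1590 − 1259.3 = -306.87
S5 = -306.87 / -0.268 = 1145 g/s

1145 g/s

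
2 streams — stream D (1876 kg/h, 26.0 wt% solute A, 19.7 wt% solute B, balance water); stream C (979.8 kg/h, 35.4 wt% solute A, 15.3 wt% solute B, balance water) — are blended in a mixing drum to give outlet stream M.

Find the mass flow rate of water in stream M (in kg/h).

1502 kg/h

water out = water in = 1876×0.543 + 979.8×0.493 = 1501.7 kg/h.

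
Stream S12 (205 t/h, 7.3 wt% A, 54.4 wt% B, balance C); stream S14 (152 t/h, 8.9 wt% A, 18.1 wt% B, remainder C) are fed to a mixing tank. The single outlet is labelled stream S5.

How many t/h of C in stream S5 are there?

C out = C in = 205×0.383 + 152×0.730 = 189.47 t/h.

189.5 t/h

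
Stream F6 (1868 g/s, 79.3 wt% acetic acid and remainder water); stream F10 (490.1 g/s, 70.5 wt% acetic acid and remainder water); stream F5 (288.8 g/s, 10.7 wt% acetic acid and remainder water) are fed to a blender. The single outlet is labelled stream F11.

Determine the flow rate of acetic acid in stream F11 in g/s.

acetic acid out = acetic acid in = 1868×0.793 + 490.1×0.705 + 288.8×0.107 = 1857.7 g/s.

1858 g/s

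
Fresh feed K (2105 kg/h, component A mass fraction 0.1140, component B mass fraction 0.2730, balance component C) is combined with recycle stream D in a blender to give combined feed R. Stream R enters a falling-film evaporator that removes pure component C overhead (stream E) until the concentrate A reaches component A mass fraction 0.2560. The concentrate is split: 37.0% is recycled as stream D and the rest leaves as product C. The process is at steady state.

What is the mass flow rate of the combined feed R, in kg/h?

2656 kg/h

Overall component A balance (none leaves overhead): component A in fresh feed = component A in product, i.e. 2105×0.114 = (1−0.370)·A·0.256.
A = 239.97/(0.256×0.630) = 1487.9 kg/h.
Recycle D = 0.370×1487.9 = 550.53 kg/h.
Combined feed R = 2105 + 550.53 = 2655.5 kg/h.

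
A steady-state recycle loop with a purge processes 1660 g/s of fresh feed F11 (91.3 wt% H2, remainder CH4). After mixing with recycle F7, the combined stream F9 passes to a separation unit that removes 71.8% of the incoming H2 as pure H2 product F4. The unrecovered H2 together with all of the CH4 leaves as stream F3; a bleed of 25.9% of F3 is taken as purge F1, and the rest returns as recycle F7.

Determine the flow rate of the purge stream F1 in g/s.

284.4 g/s

CH4 enters only via F11 and leaves only via the purge: 1660×0.087 = 0.259×(CH4 in F3), and the separation unit passes all CH4, so CH4 in F9 = CH4 in F3 = 557.61 g/s.
H2 in F9: m_A = 1660×0.913 + (1−0.259)·(1−0.718)·m_A, so m_A = 1515.6/0.7910 = 1915.9 g/s.
F3 = (1−0.718)×1915.9 + 557.61 = 1097.9 g/s.
Purge F1 = 0.259×1097.9 = 284.36 g/s.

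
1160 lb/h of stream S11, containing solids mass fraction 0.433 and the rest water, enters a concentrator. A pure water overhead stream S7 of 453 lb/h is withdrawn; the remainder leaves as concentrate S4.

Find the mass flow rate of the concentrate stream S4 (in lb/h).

707 lb/h

Concentrate = 1160 − 453 = 707 lb/h.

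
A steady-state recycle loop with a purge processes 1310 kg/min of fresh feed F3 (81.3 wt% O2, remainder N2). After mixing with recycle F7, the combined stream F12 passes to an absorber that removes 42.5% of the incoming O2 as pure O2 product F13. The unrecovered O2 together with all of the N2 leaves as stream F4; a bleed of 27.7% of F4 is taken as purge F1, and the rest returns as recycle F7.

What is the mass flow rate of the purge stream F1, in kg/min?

N2 enters only via F3 and leaves only via the purge: 1310×0.187 = 0.277×(N2 in F4), and the absorber passes all N2, so N2 in F12 = N2 in F4 = 884.37 kg/min.
O2 in F12: m_A = 1310×0.813 + (1−0.277)·(1−0.425)·m_A, so m_A = 1065/0.5843 = 1822.8 kg/min.
F4 = (1−0.425)×1822.8 + 884.37 = 1932.5 kg/min.
Purge F1 = 0.277×1932.5 = 535.3 kg/min.

535.3 kg/min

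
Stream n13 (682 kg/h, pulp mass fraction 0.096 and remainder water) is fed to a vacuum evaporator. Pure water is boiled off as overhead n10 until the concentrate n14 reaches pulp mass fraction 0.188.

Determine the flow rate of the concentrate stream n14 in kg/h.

348.3 kg/h

pulp is conserved: 682×0.096 = 65.472 kg/h all reports to the concentrate.
Concentrate = 65.472/(target fraction) = 348.26 kg/h.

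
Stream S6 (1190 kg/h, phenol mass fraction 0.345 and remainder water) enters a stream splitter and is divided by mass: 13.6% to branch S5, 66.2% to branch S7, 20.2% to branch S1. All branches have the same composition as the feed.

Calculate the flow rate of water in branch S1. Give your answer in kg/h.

Branch S1 total = 0.202×1190 = 240.38 kg/h.
water in S1 = 0.655×240.38 = 157.45 kg/h.

157.4 kg/h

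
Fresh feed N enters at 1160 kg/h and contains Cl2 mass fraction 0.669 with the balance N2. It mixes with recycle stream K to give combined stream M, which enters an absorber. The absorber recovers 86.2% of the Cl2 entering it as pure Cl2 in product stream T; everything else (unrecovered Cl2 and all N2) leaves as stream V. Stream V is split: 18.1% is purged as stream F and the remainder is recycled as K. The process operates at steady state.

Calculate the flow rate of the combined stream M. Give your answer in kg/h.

2996 kg/h

N2 enters only via N and leaves only via the purge: 1160×0.331 = 0.181×(N2 in V), and the absorber passes all N2, so N2 in M = N2 in V = 2121.3 kg/h.
Cl2 in M: m_A = 1160×0.669 + (1−0.181)·(1−0.862)·m_A, so m_A = 776.04/0.8870 = 874.93 kg/h.
M = 874.93 + 2121.3 = 2996.3 kg/h.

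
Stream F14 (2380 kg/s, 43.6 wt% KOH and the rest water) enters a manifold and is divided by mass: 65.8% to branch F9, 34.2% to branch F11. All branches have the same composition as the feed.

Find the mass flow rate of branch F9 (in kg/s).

Branch F9 flow = 0.658×2380 = 1566 kg/s.

1566 kg/s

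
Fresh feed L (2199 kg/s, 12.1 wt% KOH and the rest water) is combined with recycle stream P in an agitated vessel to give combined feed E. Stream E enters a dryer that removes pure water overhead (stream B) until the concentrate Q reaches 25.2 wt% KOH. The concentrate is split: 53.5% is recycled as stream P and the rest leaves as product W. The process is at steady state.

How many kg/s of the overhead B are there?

1143 kg/s

Overall KOH balance (none leaves overhead): KOH in fresh feed = KOH in product, i.e. 2199×0.121 = (1−0.535)·Q·0.252.
Q = 266.08/(0.252×0.465) = 2270.7 kg/s.
Recycle P = 0.535×2270.7 = 1214.8 kg/s.
Combined feed E = 2199 + 1214.8 = 3413.8 kg/s.
Overhead B = E − Q = 3413.8 − 2270.7 = 1143.1 kg/s.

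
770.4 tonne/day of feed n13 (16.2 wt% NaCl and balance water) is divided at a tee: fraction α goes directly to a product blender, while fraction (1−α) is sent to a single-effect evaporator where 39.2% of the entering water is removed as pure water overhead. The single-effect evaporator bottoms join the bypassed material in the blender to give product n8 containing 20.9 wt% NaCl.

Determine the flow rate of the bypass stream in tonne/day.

All 770.4×0.162 = 124.8 tonne/day of NaCl reaches n8, so n8 = 124.8/0.209 = 597.15 tonne/day and vapour = 173.25 tonne/day.
The evaporator receives (1−α)·770.4 of feed at 0.838 water and removes 0.392 of that water:
0.392×0.838×(1−α)×770.4 = 173.25
(1−α) = 173.25/253.07 = 0.6846;  α = 0.3154.
Bypass flow = 0.3154×770.4 = 243 tonne/day.

243 tonne/day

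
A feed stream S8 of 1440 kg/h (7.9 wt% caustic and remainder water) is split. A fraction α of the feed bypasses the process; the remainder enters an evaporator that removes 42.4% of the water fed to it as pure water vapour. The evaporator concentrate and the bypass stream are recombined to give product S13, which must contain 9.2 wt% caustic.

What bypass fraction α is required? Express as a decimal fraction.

0.638

All 1440×0.079 = 113.76 kg/h of caustic reaches S13, so S13 = 113.76/0.092 = 1236.5 kg/h and vapour = 203.48 kg/h.
The evaporator receives (1−α)·1440 of feed at 0.921 water and removes 0.424 of that water:
0.424×0.921×(1−α)×1440 = 203.48
(1−α) = 203.48/562.33 = 0.3619;  α = 0.6381.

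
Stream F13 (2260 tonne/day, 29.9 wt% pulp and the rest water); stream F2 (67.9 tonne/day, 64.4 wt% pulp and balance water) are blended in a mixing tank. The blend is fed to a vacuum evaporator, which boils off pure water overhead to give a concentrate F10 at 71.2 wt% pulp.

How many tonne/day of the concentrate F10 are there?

1010 tonne/day

pulp entering = 2260×0.299 + 67.9×0.644 = 719.47 tonne/day.
All pulp reports to F10, so F10 = 719.47/0.712 = 1010.5 tonne/day.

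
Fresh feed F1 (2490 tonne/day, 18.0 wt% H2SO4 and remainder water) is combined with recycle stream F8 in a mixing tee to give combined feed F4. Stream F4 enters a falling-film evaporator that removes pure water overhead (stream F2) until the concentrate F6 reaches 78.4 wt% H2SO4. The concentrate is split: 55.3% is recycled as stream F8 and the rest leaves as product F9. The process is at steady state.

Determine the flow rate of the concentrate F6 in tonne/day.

1279 tonne/day

Overall H2SO4 balance (none leaves overhead): H2SO4 in fresh feed = H2SO4 in product, i.e. 2490×0.180 = (1−0.553)·F6·0.784.
F6 = 448.2/(0.784×0.447) = 1278.9 tonne/day.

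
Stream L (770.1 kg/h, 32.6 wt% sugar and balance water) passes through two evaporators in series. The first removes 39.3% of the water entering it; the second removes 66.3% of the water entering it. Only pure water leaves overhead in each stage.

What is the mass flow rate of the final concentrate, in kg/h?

water in feed = 770.1×0.674 = 519.05 kg/h.
After stage 1: water left = (1−0.393)×519.05 = 315.06; stream total = 566.11 kg/h.
After stage 2: water left = (1−0.663)×315.06 = 106.18; final concentrate = 357.23 kg/h.

357.2 kg/h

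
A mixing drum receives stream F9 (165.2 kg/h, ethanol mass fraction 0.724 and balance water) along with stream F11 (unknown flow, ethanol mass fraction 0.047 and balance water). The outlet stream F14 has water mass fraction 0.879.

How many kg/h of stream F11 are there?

1346 kg/h

Let F11 be the unknown flow. Total out = 165.2 + F11.
water balance: 45.595 + 0.953·F11 = 0.879·(165.2 + F11)
(0.953 − 0.879)·F11 = 0.879×165.2 − 45.595 = 99.616
F11 = 99.616 / 0.074 = 1346.2 kg/h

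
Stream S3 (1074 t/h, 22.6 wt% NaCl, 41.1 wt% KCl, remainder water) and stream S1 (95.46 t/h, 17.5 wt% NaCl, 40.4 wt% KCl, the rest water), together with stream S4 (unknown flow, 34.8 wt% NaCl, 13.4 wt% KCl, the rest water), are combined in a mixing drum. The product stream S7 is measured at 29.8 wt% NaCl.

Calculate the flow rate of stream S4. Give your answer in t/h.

Let S4 be the unknown flow. Total out = 1169.5 + S4.
NaCl balance: 259.43 + 0.348·S4 = 0.298·(1169.5 + S4)
(0.348 − 0.298)·S4 = 0.298×1169.5 − 259.43 = 89.07
S4 = 89.07 / 0.050 = 1781.4 t/h

1781 t/h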